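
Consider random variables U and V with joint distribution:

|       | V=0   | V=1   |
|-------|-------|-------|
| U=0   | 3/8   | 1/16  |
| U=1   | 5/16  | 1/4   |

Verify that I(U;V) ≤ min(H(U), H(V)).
Marginal P(U) (row sums):
  P(U=0) = 3/8 + 1/16 = 7/16
  P(U=1) = 5/16 + 1/4 = 9/16
Marginal P(V) (column sums):
  P(V=0) = 3/8 + 5/16 = 11/16
  P(V=1) = 1/16 + 1/4 = 5/16

H(U) = -[(7/16)·log₂(7/16) + (9/16)·log₂(9/16)]
  = 0.5218 + 0.4669
  = 0.9887 bits
H(V) = -[(11/16)·log₂(11/16) + (5/16)·log₂(5/16)]
  = 0.3716 + 0.5244
  = 0.8960 bits
H(U,V) = -[(3/8)·log₂(3/8) + (1/16)·log₂(1/16) + (5/16)·log₂(5/16) + (1/4)·log₂(1/4)]
  = 0.5306 + 0.2500 + 0.5244 + 0.5000
  = 1.8050 bits

I(U;V) = H(U) + H(V) - H(U,V)
  = 0.9887 + 0.8960 - 1.8050
  = 0.0797 bits

min(H(U), H(V)) = min(0.9887, 0.8960) = 0.8960 bits
Since 0.0797 ≤ 0.8960, the bound is satisfied ✓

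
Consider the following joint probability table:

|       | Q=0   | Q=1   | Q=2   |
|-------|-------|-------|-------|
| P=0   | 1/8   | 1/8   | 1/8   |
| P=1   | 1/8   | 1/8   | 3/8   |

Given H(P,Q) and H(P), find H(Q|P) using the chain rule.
From the chain rule: H(P,Q) = H(P) + H(Q|P)
Therefore: H(Q|P) = H(P,Q) - H(P)

H(P,Q) = -[(1/8)·log₂(1/8) + (1/8)·log₂(1/8) + (1/8)·log₂(1/8) + (1/8)·log₂(1/8) + (1/8)·log₂(1/8) + (3/8)·log₂(3/8)]
  = 0.3750 + 0.3750 + 0.3750 + 0.3750 + 0.3750 + 0.5306
  = 2.4056 bits
Marginal P(P) (row sums):
  P(P=0) = 1/8 + 1/8 + 1/8 = 3/8
  P(P=1) = 1/8 + 1/8 + 3/8 = 5/8
H(P) = -[(3/8)·log₂(3/8) + (5/8)·log₂(5/8)]
  = 0.5306 + 0.4238
  = 0.9544 bits

H(Q|P) = 2.4056 - 0.9544 = 1.4512 bits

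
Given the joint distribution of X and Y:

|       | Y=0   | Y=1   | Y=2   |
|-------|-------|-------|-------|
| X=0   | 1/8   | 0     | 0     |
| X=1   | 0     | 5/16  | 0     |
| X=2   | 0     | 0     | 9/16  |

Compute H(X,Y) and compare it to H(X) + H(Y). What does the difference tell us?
Marginal P(X) (row sums):
  P(X=0) = 1/8 + 0 + 0 = 1/8
  P(X=1) = 0 + 5/16 + 0 = 5/16
  P(X=2) = 0 + 0 + 9/16 = 9/16
Marginal P(Y) (column sums):
  P(Y=0) = 1/8 + 0 + 0 = 1/8
  P(Y=1) = 0 + 5/16 + 0 = 5/16
  P(Y=2) = 0 + 0 + 9/16 = 9/16

H(X,Y) = -[(1/8)·log₂(1/8) + (5/16)·log₂(5/16) + (9/16)·log₂(9/16)]
  = 0.3750 + 0.5244 + 0.4669
  = 1.3663 bits
H(X) = -[(1/8)·log₂(1/8) + (5/16)·log₂(5/16) + (9/16)·log₂(9/16)]
  = 0.3750 + 0.5244 + 0.4669
  = 1.3663 bits
H(Y) = -[(1/8)·log₂(1/8) + (5/16)·log₂(5/16) + (9/16)·log₂(9/16)]
  = 0.3750 + 0.5244 + 0.4669
  = 1.3663 bits

H(X) + H(Y) = 1.3663 + 1.3663 = 2.7326 bits
Difference: H(X) + H(Y) - H(X,Y) = 2.7326 - 1.3663 = 1.3663 bits = I(X;Y)

The difference is the mutual information; it is positive here, so X and Y are dependent (knowing one reduces uncertainty about the other by 1.3663 bits).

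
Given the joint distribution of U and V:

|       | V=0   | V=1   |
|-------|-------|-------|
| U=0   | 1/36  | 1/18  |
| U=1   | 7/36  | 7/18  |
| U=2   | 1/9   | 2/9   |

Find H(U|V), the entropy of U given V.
Marginal P(V) (column sums):
  P(V=0) = 1/36 + 7/36 + 1/9 = 1/3
  P(V=1) = 1/18 + 7/18 + 2/9 = 2/3

H(U|V) = -Σ P(U,V)·log₂ P(U|V), where P(U|V) = P(U,V) / P(V)
  (U=0,V=0): P(U|V) = (1/36)/(1/3) = 1/12;  -(1/36)·log₂(1/12) = 0.0996
  (U=0,V=1): P(U|V) = (1/18)/(2/3) = 1/12;  -(1/18)·log₂(1/12) = 0.1992
  (U=1,V=0): P(U|V) = (7/36)/(1/3) = 7/12;  -(7/36)·log₂(7/12) = 0.1512
  (U=1,V=1): P(U|V) = (7/18)/(2/3) = 7/12;  -(7/18)·log₂(7/12) = 0.3024
  (U=2,V=0): P(U|V) = (1/9)/(1/3) = 1/3;  -(1/9)·log₂(1/3) = 0.1761
  (U=2,V=1): P(U|V) = (2/9)/(2/3) = 1/3;  -(2/9)·log₂(1/3) = 0.3522
H(U|V) = 0.0996 + 0.1992 + 0.1512 + 0.3024 + 0.1761 + 0.3522
  = 1.2807 bits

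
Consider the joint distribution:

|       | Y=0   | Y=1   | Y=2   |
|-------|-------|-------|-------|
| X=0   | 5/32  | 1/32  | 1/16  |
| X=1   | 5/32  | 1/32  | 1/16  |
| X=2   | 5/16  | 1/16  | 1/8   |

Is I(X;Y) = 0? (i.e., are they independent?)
Marginal P(X) (row sums):
  P(X=0) = 5/32 + 1/32 + 1/16 = 1/4
  P(X=1) = 5/32 + 1/32 + 1/16 = 1/4
  P(X=2) = 5/16 + 1/16 + 1/8 = 1/2
Marginal P(Y) (column sums):
  P(Y=0) = 5/32 + 5/32 + 5/16 = 5/8
  P(Y=1) = 1/32 + 1/32 + 1/16 = 1/8
  P(Y=2) = 1/16 + 1/16 + 1/8 = 1/4

X and Y are independent iff P(X=i,Y=j) = P(X=i)·P(Y=j) for every cell.
  P(X=0)·P(Y=0) = 1/4 × 5/8 = 5/32 = P(X=0,Y=0) ✓
  P(X=0)·P(Y=1) = 1/4 × 1/8 = 1/32 = P(X=0,Y=1) ✓
  P(X=0)·P(Y=2) = 1/4 × 1/4 = 1/16 = P(X=0,Y=2) ✓
  P(X=1)·P(Y=0) = 1/4 × 5/8 = 5/32 = P(X=1,Y=0) ✓
  P(X=1)·P(Y=1) = 1/4 × 1/8 = 1/32 = P(X=1,Y=1) ✓
  P(X=1)·P(Y=2) = 1/4 × 1/4 = 1/16 = P(X=1,Y=2) ✓
  P(X=2)·P(Y=0) = 1/2 × 5/8 = 5/16 = P(X=2,Y=0) ✓
  P(X=2)·P(Y=1) = 1/2 × 1/8 = 1/16 = P(X=2,Y=1) ✓
  P(X=2)·P(Y=2) = 1/2 × 1/4 = 1/8 = P(X=2,Y=2) ✓

Yes, X and Y are independent: every cell factors, so I(X;Y) = 0 bits.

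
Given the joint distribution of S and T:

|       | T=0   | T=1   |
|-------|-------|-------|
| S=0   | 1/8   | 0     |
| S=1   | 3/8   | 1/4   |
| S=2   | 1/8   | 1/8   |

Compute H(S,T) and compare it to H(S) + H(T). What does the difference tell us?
Marginal P(S) (row sums):
  P(S=0) = 1/8 + 0 = 1/8
  P(S=1) = 3/8 + 1/4 = 5/8
  P(S=2) = 1/8 + 1/8 = 1/4
Marginal P(T) (column sums):
  P(T=0) = 1/8 + 3/8 + 1/8 = 5/8
  P(T=1) = 0 + 1/4 + 1/8 = 3/8

H(S,T) = -[(1/8)·log₂(1/8) + (3/8)·log₂(3/8) + (1/4)·log₂(1/4) + (1/8)·log₂(1/8) + (1/8)·log₂(1/8)]
  = 0.3750 + 0.5306 + 0.5000 + 0.3750 + 0.3750
  = 2.1556 bits
H(S) = -[(1/8)·log₂(1/8) + (5/8)·log₂(5/8) + (1/4)·log₂(1/4)]
  = 0.3750 + 0.4238 + 0.5000
  = 1.2988 bits
H(T) = -[(5/8)·log₂(5/8) + (3/8)·log₂(3/8)]
  = 0.4238 + 0.5306
  = 0.9544 bits

H(S) + H(T) = 1.2988 + 0.9544 = 2.2532 bits
Difference: H(S) + H(T) - H(S,T) = 2.2532 - 2.1556 = 0.0976 bits = I(S;T)

The difference is the mutual information; it is positive here, so S and T are dependent (knowing one reduces uncertainty about the other by 0.0976 bits).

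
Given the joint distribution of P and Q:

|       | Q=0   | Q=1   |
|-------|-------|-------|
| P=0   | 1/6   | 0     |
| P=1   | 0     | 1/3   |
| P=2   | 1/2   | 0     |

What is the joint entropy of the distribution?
H(P,Q) = -Σ P(P,Q) log₂ P(P,Q), summed over the non-zero cells:
H(P,Q) = -[(1/6)·log₂(1/6) + (1/3)·log₂(1/3) + (1/2)·log₂(1/2)]
  = 0.4308 + 0.5283 + 0.5000
  = 1.4591 bits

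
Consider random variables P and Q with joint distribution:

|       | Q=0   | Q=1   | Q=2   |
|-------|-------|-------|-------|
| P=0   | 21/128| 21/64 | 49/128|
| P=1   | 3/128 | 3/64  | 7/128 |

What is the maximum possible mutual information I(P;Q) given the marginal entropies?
The upper bound on mutual information is I(P;Q) ≤ min(H(P), H(Q)).

Marginal P(P) (row sums):
  P(P=0) = 21/128 + 21/64 + 49/128 = 7/8
  P(P=1) = 3/128 + 3/64 + 7/128 = 1/8
Marginal P(Q) (column sums):
  P(Q=0) = 21/128 + 3/128 = 3/16
  P(Q=1) = 21/64 + 3/64 = 3/8
  P(Q=2) = 49/128 + 7/128 = 7/16

H(P) = -[(7/8)·log₂(7/8) + (1/8)·log₂(1/8)]
  = 0.1686 + 0.3750
  = 0.5436 bits
H(Q) = -[(3/16)·log₂(3/16) + (3/8)·log₂(3/8) + (7/16)·log₂(7/16)]
  = 0.4528 + 0.5306 + 0.5218
  = 1.5052 bits

Maximum possible I(P;Q) = min(0.5436, 1.5052) = 0.5436 bits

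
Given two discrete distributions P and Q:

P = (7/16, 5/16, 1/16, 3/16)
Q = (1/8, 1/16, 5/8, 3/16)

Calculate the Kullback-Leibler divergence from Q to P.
D(P||Q) = Σ P(i) log₂(P(i)/Q(i))
  i=0: (7/16) × log₂((7/16)/(1/8)) = (7/16) × log₂(7/2) = 0.7907
  i=1: (5/16) × log₂((5/16)/(1/16)) = (5/16) × log₂(5) = 0.7256
  i=2: (1/16) × log₂((1/16)/(5/8)) = (1/16) × log₂(1/10) = -0.2076
  i=3: (3/16) × log₂((3/16)/(3/16)) = (3/16) × log₂(1) = 0.0000
D(P||Q) = 0.7907 + 0.7256 - 0.2076 + 0.0000
  = 1.3087 bits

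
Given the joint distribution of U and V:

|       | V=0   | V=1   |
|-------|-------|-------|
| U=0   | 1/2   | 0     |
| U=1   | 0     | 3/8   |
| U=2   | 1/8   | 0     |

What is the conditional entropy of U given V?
Marginal P(V) (column sums):
  P(V=0) = 1/2 + 0 + 1/8 = 5/8
  P(V=1) = 0 + 3/8 + 0 = 3/8

H(U|V) = -Σ P(U,V)·log₂ P(U|V), where P(U|V) = P(U,V) / P(V)
  (cells with P(U,V) = 0 contribute 0)
  (U=0,V=0): P(U|V) = (1/2)/(5/8) = 4/5;  -(1/2)·log₂(4/5) = 0.1610
  (U=1,V=1): P(U|V) = (3/8)/(3/8) = 1;  -(3/8)·log₂(1) = 0.0000
  (U=2,V=0): P(U|V) = (1/8)/(5/8) = 1/5;  -(1/8)·log₂(1/5) = 0.2902
H(U|V) = 0.1610 + 0.0000 + 0.2902
  = 0.4512 bits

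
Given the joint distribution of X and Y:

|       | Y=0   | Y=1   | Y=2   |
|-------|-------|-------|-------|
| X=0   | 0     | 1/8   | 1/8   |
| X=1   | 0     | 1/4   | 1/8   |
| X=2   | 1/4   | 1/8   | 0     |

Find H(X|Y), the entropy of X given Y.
Marginal P(Y) (column sums):
  P(Y=0) = 0 + 0 + 1/4 = 1/4
  P(Y=1) = 1/8 + 1/4 + 1/8 = 1/2
  P(Y=2) = 1/8 + 1/8 + 0 = 1/4

H(X|Y) = -Σ P(X,Y)·log₂ P(X|Y), where P(X|Y) = P(X,Y) / P(Y)
  (cells with P(X,Y) = 0 contribute 0)
  (X=0,Y=1): P(X|Y) = (1/8)/(1/2) = 1/4;  -(1/8)·log₂(1/4) = 0.2500
  (X=0,Y=2): P(X|Y) = (1/8)/(1/4) = 1/2;  -(1/8)·log₂(1/2) = 0.1250
  (X=1,Y=1): P(X|Y) = (1/4)/(1/2) = 1/2;  -(1/4)·log₂(1/2) = 0.2500
  (X=1,Y=2): P(X|Y) = (1/8)/(1/4) = 1/2;  -(1/8)·log₂(1/2) = 0.1250
  (X=2,Y=0): P(X|Y) = (1/4)/(1/4) = 1;  -(1/4)·log₂(1) = 0.0000
  (X=2,Y=1): P(X|Y) = (1/8)/(1/2) = 1/4;  -(1/8)·log₂(1/4) = 0.2500
H(X|Y) = 0.2500 + 0.1250 + 0.2500 + 0.1250 + 0.0000 + 0.2500
  = 1.0000 bits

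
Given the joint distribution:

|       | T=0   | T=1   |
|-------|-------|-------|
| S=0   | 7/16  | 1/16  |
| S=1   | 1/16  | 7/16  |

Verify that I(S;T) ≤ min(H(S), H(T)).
Marginal P(S) (row sums):
  P(S=0) = 7/16 + 1/16 = 1/2
  P(S=1) = 1/16 + 7/16 = 1/2
Marginal P(T) (column sums):
  P(T=0) = 7/16 + 1/16 = 1/2
  P(T=1) = 1/16 + 7/16 = 1/2

H(S) = -[(1/2)·log₂(1/2) + (1/2)·log₂(1/2)]
  = 0.5000 + 0.5000
  = 1.0000 bits
H(T) = -[(1/2)·log₂(1/2) + (1/2)·log₂(1/2)]
  = 0.5000 + 0.5000
  = 1.0000 bits
H(S,T) = -[(7/16)·log₂(7/16) + (1/16)·log₂(1/16) + (1/16)·log₂(1/16) + (7/16)·log₂(7/16)]
  = 0.5218 + 0.2500 + 0.2500 + 0.5218
  = 1.5436 bits

I(S;T) = H(S) + H(T) - H(S,T)
  = 1.0000 + 1.0000 - 1.5436
  = 0.4564 bits

min(H(S), H(T)) = min(1.0000, 1.0000) = 1.0000 bits
Since 0.4564 ≤ 1.0000, the bound is satisfied ✓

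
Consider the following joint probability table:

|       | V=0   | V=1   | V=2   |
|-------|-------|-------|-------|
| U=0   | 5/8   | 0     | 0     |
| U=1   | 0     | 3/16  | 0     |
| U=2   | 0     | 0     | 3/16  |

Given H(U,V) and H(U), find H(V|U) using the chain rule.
From the chain rule: H(U,V) = H(U) + H(V|U)
Therefore: H(V|U) = H(U,V) - H(U)

H(U,V) = -[(5/8)·log₂(5/8) + (3/16)·log₂(3/16) + (3/16)·log₂(3/16)]
  = 0.4238 + 0.4528 + 0.4528
  = 1.3294 bits
Marginal P(U) (row sums):
  P(U=0) = 5/8 + 0 + 0 = 5/8
  P(U=1) = 0 + 3/16 + 0 = 3/16
  P(U=2) = 0 + 0 + 3/16 = 3/16
H(U) = -[(5/8)·log₂(5/8) + (3/16)·log₂(3/16) + (3/16)·log₂(3/16)]
  = 0.4238 + 0.4528 + 0.4528
  = 1.3294 bits

H(V|U) = 1.3294 - 1.3294 = 0.0000 bits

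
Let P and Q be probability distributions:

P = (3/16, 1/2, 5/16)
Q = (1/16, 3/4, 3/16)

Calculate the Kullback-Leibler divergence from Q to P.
D(P||Q) = Σ P(i) log₂(P(i)/Q(i))
  i=0: (3/16) × log₂((3/16)/(1/16)) = (3/16) × log₂(3) = 0.2972
  i=1: (1/2) × log₂((1/2)/(3/4)) = (1/2) × log₂(2/3) = -0.2925
  i=2: (5/16) × log₂((5/16)/(3/16)) = (5/16) × log₂(5/3) = 0.2303
D(P||Q) = 0.2972 - 0.2925 + 0.2303
  = 0.2350 bits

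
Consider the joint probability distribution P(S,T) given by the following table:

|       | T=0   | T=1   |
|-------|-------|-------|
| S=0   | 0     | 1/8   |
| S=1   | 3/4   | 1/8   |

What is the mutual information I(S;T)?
Marginal P(S) (row sums):
  P(S=0) = 0 + 1/8 = 1/8
  P(S=1) = 3/4 + 1/8 = 7/8
Marginal P(T) (column sums):
  P(T=0) = 0 + 3/4 = 3/4
  P(T=1) = 1/8 + 1/8 = 1/4

H(S) = -[(1/8)·log₂(1/8) + (7/8)·log₂(7/8)]
  = 0.3750 + 0.1686
  = 0.5436 bits
H(T) = -[(3/4)·log₂(3/4) + (1/4)·log₂(1/4)]
  = 0.3113 + 0.5000
  = 0.8113 bits
H(S,T) = -[(1/8)·log₂(1/8) + (3/4)·log₂(3/4) + (1/8)·log₂(1/8)]
  = 0.3750 + 0.3113 + 0.3750
  = 1.0613 bits

I(S;T) = H(S) + H(T) - H(S,T)
  = 0.5436 + 0.8113 - 1.0613
  = 0.2936 bits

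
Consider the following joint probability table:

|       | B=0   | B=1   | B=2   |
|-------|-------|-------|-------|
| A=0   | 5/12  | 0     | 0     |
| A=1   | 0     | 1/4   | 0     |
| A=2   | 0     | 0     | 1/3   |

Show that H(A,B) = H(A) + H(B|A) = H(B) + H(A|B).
Marginal P(A) (row sums):
  P(A=0) = 5/12 + 0 + 0 = 5/12
  P(A=1) = 0 + 1/4 + 0 = 1/4
  P(A=2) = 0 + 0 + 1/3 = 1/3
Marginal P(B) (column sums):
  P(B=0) = 5/12 + 0 + 0 = 5/12
  P(B=1) = 0 + 1/4 + 0 = 1/4
  P(B=2) = 0 + 0 + 1/3 = 1/3

Decomposition 1: H(A) + H(B|A)
H(A) = -[(5/12)·log₂(5/12) + (1/4)·log₂(1/4) + (1/3)·log₂(1/3)]
  = 0.5263 + 0.5000 + 0.5283
  = 1.5546 bits
H(B|A) = -Σ P(A,B)·log₂ P(B|A), where P(B|A) = P(A,B) / P(A)
  (cells with P(A,B) = 0 contribute 0)
  (A=0,B=0): P(B|A) = (5/12)/(5/12) = 1;  -(5/12)·log₂(1) = 0.0000
  (A=1,B=1): P(B|A) = (1/4)/(1/4) = 1;  -(1/4)·log₂(1) = 0.0000
  (A=2,B=2): P(B|A) = (1/3)/(1/3) = 1;  -(1/3)·log₂(1) = 0.0000
H(B|A) = 0.0000 + 0.0000 + 0.0000
  = 0.0000 bits
H(A) + H(B|A) = 1.5546 + 0.0000 = 1.5546 bits

Decomposition 2: H(B) + H(A|B)
H(B) = -[(5/12)·log₂(5/12) + (1/4)·log₂(1/4) + (1/3)·log₂(1/3)]
  = 0.5263 + 0.5000 + 0.5283
  = 1.5546 bits
H(A|B) = -Σ P(A,B)·log₂ P(A|B), where P(A|B) = P(A,B) / P(B)
  (cells with P(A,B) = 0 contribute 0)
  (A=0,B=0): P(A|B) = (5/12)/(5/12) = 1;  -(5/12)·log₂(1) = 0.0000
  (A=1,B=1): P(A|B) = (1/4)/(1/4) = 1;  -(1/4)·log₂(1) = 0.0000
  (A=2,B=2): P(A|B) = (1/3)/(1/3) = 1;  -(1/3)·log₂(1) = 0.0000
H(A|B) = 0.0000 + 0.0000 + 0.0000
  = 0.0000 bits
H(B) + H(A|B) = 1.5546 + 0.0000 = 1.5546 bits

Direct computation of the joint entropy:
H(A,B) = -[(5/12)·log₂(5/12) + (1/4)·log₂(1/4) + (1/3)·log₂(1/3)]
  = 0.5263 + 0.5000 + 0.5283
  = 1.5546 bits

All three agree: H(A,B) = 1.5546 bits ✓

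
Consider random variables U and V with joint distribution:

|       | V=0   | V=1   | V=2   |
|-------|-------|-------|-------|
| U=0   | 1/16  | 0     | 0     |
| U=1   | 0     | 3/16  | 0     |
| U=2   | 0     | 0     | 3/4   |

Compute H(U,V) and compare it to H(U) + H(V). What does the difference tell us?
Marginal P(U) (row sums):
  P(U=0) = 1/16 + 0 + 0 = 1/16
  P(U=1) = 0 + 3/16 + 0 = 3/16
  P(U=2) = 0 + 0 + 3/4 = 3/4
Marginal P(V) (column sums):
  P(V=0) = 1/16 + 0 + 0 = 1/16
  P(V=1) = 0 + 3/16 + 0 = 3/16
  P(V=2) = 0 + 0 + 3/4 = 3/4

H(U,V) = -[(1/16)·log₂(1/16) + (3/16)·log₂(3/16) + (3/4)·log₂(3/4)]
  = 0.2500 + 0.4528 + 0.3113
  = 1.0141 bits
H(U) = -[(1/16)·log₂(1/16) + (3/16)·log₂(3/16) + (3/4)·log₂(3/4)]
  = 0.2500 + 0.4528 + 0.3113
  = 1.0141 bits
H(V) = -[(1/16)·log₂(1/16) + (3/16)·log₂(3/16) + (3/4)·log₂(3/4)]
  = 0.2500 + 0.4528 + 0.3113
  = 1.0141 bits

H(U) + H(V) = 1.0141 + 1.0141 = 2.0282 bits
Difference: H(U) + H(V) - H(U,V) = 2.0282 - 1.0141 = 1.0141 bits = I(U;V)

The difference is the mutual information; it is positive here, so U and V are dependent (knowing one reduces uncertainty about the other by 1.0141 bits).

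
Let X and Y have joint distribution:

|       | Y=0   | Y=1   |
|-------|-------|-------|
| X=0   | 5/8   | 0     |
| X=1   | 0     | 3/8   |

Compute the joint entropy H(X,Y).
H(X,Y) = -Σ P(X,Y) log₂ P(X,Y), summed over the non-zero cells:
H(X,Y) = -[(5/8)·log₂(5/8) + (3/8)·log₂(3/8)]
  = 0.4238 + 0.5306
  = 0.9544 bits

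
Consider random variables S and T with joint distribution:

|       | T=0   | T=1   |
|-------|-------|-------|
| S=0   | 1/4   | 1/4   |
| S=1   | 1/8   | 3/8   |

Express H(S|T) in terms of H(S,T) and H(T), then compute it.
H(S|T) = H(S,T) - H(T)

Marginal P(T) (column sums):
  P(T=0) = 1/4 + 1/8 = 3/8
  P(T=1) = 1/4 + 3/8 = 5/8

H(S,T) = -[(1/4)·log₂(1/4) + (1/4)·log₂(1/4) + (1/8)·log₂(1/8) + (3/8)·log₂(3/8)]
  = 0.5000 + 0.5000 + 0.3750 + 0.5306
  = 1.9056 bits
H(T) = -[(3/8)·log₂(3/8) + (5/8)·log₂(5/8)]
  = 0.5306 + 0.4238
  = 0.9544 bits

H(S|T) = 1.9056 - 0.9544 = 0.9512 bits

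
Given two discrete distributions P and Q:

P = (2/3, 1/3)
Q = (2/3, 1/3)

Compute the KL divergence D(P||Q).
D(P||Q) = Σ P(i) log₂(P(i)/Q(i))
  i=0: (2/3) × log₂((2/3)/(2/3)) = (2/3) × log₂(1) = 0.0000
  i=1: (1/3) × log₂((1/3)/(1/3)) = (1/3) × log₂(1) = 0.0000
D(P||Q) = 0.0000 + 0.0000
  = 0.0000 bits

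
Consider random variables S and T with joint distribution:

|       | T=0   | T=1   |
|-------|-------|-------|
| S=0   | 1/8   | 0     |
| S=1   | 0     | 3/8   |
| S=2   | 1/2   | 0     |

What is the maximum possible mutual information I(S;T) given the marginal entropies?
The upper bound on mutual information is I(S;T) ≤ min(H(S), H(T)).

Marginal P(S) (row sums):
  P(S=0) = 1/8 + 0 = 1/8
  P(S=1) = 0 + 3/8 = 3/8
  P(S=2) = 1/2 + 0 = 1/2
Marginal P(T) (column sums):
  P(T=0) = 1/8 + 0 + 1/2 = 5/8
  P(T=1) = 0 + 3/8 + 0 = 3/8

H(S) = -[(1/8)·log₂(1/8) + (3/8)·log₂(3/8) + (1/2)·log₂(1/2)]
  = 0.3750 + 0.5306 + 0.5000
  = 1.4056 bits
H(T) = -[(5/8)·log₂(5/8) + (3/8)·log₂(3/8)]
  = 0.4238 + 0.5306
  = 0.9544 bits

Maximum possible I(S;T) = min(1.4056, 0.9544) = 0.9544 bits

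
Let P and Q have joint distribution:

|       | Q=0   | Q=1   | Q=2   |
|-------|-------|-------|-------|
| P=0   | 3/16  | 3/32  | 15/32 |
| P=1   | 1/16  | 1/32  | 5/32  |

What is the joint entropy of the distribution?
H(P,Q) = -Σ P(P,Q) log₂ P(P,Q), summed over the non-zero cells:
H(P,Q) = -[(3/16)·log₂(3/16) + (3/32)·log₂(3/32) + (15/32)·log₂(15/32) + (1/16)·log₂(1/16) + (1/32)·log₂(1/32) + (5/32)·log₂(5/32)]
  = 0.4528 + 0.3202 + 0.5124 + 0.2500 + 0.1563 + 0.4184
  = 2.1101 bits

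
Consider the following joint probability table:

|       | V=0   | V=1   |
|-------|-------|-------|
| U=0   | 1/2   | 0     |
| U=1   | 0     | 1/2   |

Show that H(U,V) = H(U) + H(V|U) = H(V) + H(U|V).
Marginal P(U) (row sums):
  P(U=0) = 1/2 + 0 = 1/2
  P(U=1) = 0 + 1/2 = 1/2
Marginal P(V) (column sums):
  P(V=0) = 1/2 + 0 = 1/2
  P(V=1) = 0 + 1/2 = 1/2

Decomposition 1: H(U) + H(V|U)
H(U) = -[(1/2)·log₂(1/2) + (1/2)·log₂(1/2)]
  = 0.5000 + 0.5000
  = 1.0000 bits
H(V|U) = -Σ P(U,V)·log₂ P(V|U), where P(V|U) = P(U,V) / P(U)
  (cells with P(U,V) = 0 contribute 0)
  (U=0,V=0): P(V|U) = (1/2)/(1/2) = 1;  -(1/2)·log₂(1) = 0.0000
  (U=1,V=1): P(V|U) = (1/2)/(1/2) = 1;  -(1/2)·log₂(1) = 0.0000
H(V|U) = 0.0000 + 0.0000
  = 0.0000 bits
H(U) + H(V|U) = 1.0000 + 0.0000 = 1.0000 bits

Decomposition 2: H(V) + H(U|V)
H(V) = -[(1/2)·log₂(1/2) + (1/2)·log₂(1/2)]
  = 0.5000 + 0.5000
  = 1.0000 bits
H(U|V) = -Σ P(U,V)·log₂ P(U|V), where P(U|V) = P(U,V) / P(V)
  (cells with P(U,V) = 0 contribute 0)
  (U=0,V=0): P(U|V) = (1/2)/(1/2) = 1;  -(1/2)·log₂(1) = 0.0000
  (U=1,V=1): P(U|V) = (1/2)/(1/2) = 1;  -(1/2)·log₂(1) = 0.0000
H(U|V) = 0.0000 + 0.0000
  = 0.0000 bits
H(V) + H(U|V) = 1.0000 + 0.0000 = 1.0000 bits

Direct computation of the joint entropy:
H(U,V) = -[(1/2)·log₂(1/2) + (1/2)·log₂(1/2)]
  = 0.5000 + 0.5000
  = 1.0000 bits

All three agree: H(U,V) = 1.0000 bits ✓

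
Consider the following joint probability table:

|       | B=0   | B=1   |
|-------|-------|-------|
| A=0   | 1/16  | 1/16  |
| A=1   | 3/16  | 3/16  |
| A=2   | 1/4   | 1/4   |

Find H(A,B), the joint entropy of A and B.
H(A,B) = -Σ P(A,B) log₂ P(A,B), summed over the non-zero cells:
H(A,B) = -[(1/16)·log₂(1/16) + (1/16)·log₂(1/16) + (3/16)·log₂(3/16) + (3/16)·log₂(3/16) + (1/4)·log₂(1/4) + (1/4)·log₂(1/4)]
  = 0.2500 + 0.2500 + 0.4528 + 0.4528 + 0.5000 + 0.5000
  = 2.4056 bits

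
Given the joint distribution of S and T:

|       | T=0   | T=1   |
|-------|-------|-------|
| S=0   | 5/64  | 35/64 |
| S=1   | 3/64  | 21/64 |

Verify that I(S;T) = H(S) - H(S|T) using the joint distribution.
Left side, from I(S;T) = H(S) + H(T) - H(S,T):
Marginal P(S) (row sums):
  P(S=0) = 5/64 + 35/64 = 5/8
  P(S=1) = 3/64 + 21/64 = 3/8
Marginal P(T) (column sums):
  P(T=0) = 5/64 + 3/64 = 1/8
  P(T=1) = 35/64 + 21/64 = 7/8

H(S) = -[(5/8)·log₂(5/8) + (3/8)·log₂(3/8)]
  = 0.4238 + 0.5306
  = 0.9544 bits
H(T) = -[(1/8)·log₂(1/8) + (7/8)·log₂(7/8)]
  = 0.3750 + 0.1686
  = 0.5436 bits
H(S,T) = -[(5/64)·log₂(5/64) + (35/64)·log₂(35/64) + (3/64)·log₂(3/64) + (21/64)·log₂(21/64)]
  = 0.2873 + 0.4762 + 0.2070 + 0.5275
  = 1.4980 bits

I(S;T) = H(S) + H(T) - H(S,T)
  = 0.9544 + 0.5436 - 1.4980
  = 0.0000 bits

Right side, with H(S|T) computed directly from the conditional probabilities:
H(S|T) = -Σ P(S,T)·log₂ P(S|T), where P(S|T) = P(S,T) / P(T)
  (S=0,T=0): P(S|T) = (5/64)/(1/8) = 5/8;  -(5/64)·log₂(5/8) = 0.0530
  (S=0,T=1): P(S|T) = (35/64)/(7/8) = 5/8;  -(35/64)·log₂(5/8) = 0.3708
  (S=1,T=0): P(S|T) = (3/64)/(1/8) = 3/8;  -(3/64)·log₂(3/8) = 0.0663
  (S=1,T=1): P(S|T) = (21/64)/(7/8) = 3/8;  -(21/64)·log₂(3/8) = 0.4643
H(S|T) = 0.0530 + 0.3708 + 0.0663 + 0.4643
  = 0.9544 bits
H(S) - H(S|T) = 0.9544 - 0.9544 = 0.0000 bits

Both sides equal 0.0000 bits, so I(S;T) = H(S) - H(S|T) ✓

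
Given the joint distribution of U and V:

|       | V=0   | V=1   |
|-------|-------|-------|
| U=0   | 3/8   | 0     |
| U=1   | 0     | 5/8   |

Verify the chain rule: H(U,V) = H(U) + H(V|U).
Left side:
H(U,V) = -[(3/8)·log₂(3/8) + (5/8)·log₂(5/8)]
  = 0.5306 + 0.4238
  = 0.9544 bits

Right side:
Marginal P(U) (row sums):
  P(U=0) = 3/8 + 0 = 3/8
  P(U=1) = 0 + 5/8 = 5/8
H(U) = -[(3/8)·log₂(3/8) + (5/8)·log₂(5/8)]
  = 0.5306 + 0.4238
  = 0.9544 bits
H(V|U) = -Σ P(U,V)·log₂ P(V|U), where P(V|U) = P(U,V) / P(U)
  (cells with P(U,V) = 0 contribute 0)
  (U=0,V=0): P(V|U) = (3/8)/(3/8) = 1;  -(3/8)·log₂(1) = 0.0000
  (U=1,V=1): P(V|U) = (5/8)/(5/8) = 1;  -(5/8)·log₂(1) = 0.0000
H(V|U) = 0.0000 + 0.0000
  = 0.0000 bits
H(U) + H(V|U) = 0.9544 + 0.0000 = 0.9544 bits

Both sides equal 0.9544 bits, so the chain rule holds ✓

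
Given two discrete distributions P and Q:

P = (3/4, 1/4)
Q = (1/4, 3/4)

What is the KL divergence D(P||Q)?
D(P||Q) = Σ P(i) log₂(P(i)/Q(i))
  i=0: (3/4) × log₂((3/4)/(1/4)) = (3/4) × log₂(3) = 1.1887
  i=1: (1/4) × log₂((1/4)/(3/4)) = (1/4) × log₂(1/3) = -0.3962
D(P||Q) = 1.1887 - 0.3962
  = 0.7925 bits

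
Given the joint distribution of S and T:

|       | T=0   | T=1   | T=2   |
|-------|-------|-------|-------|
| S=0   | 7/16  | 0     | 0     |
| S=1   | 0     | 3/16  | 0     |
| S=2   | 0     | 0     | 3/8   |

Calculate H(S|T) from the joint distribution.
Marginal P(T) (column sums):
  P(T=0) = 7/16 + 0 + 0 = 7/16
  P(T=1) = 0 + 3/16 + 0 = 3/16
  P(T=2) = 0 + 0 + 3/8 = 3/8

H(S|T) = -Σ P(S,T)·log₂ P(S|T), where P(S|T) = P(S,T) / P(T)
  (cells with P(S,T) = 0 contribute 0)
  (S=0,T=0): P(S|T) = (7/16)/(7/16) = 1;  -(7/16)·log₂(1) = 0.0000
  (S=1,T=1): P(S|T) = (3/16)/(3/16) = 1;  -(3/16)·log₂(1) = 0.0000
  (S=2,T=2): P(S|T) = (3/8)/(3/8) = 1;  -(3/8)·log₂(1) = 0.0000
H(S|T) = 0.0000 + 0.0000 + 0.0000
  = 0.0000 bits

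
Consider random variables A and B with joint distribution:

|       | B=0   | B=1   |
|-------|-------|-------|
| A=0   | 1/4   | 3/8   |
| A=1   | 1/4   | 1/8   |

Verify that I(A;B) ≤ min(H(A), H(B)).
Marginal P(A) (row sums):
  P(A=0) = 1/4 + 3/8 = 5/8
  P(A=1) = 1/4 + 1/8 = 3/8
Marginal P(B) (column sums):
  P(B=0) = 1/4 + 1/4 = 1/2
  P(B=1) = 3/8 + 1/8 = 1/2

H(A) = -[(5/8)·log₂(5/8) + (3/8)·log₂(3/8)]
  = 0.4238 + 0.5306
  = 0.9544 bits
H(B) = -[(1/2)·log₂(1/2) + (1/2)·log₂(1/2)]
  = 0.5000 + 0.5000
  = 1.0000 bits
H(A,B) = -[(1/4)·log₂(1/4) + (3/8)·log₂(3/8) + (1/4)·log₂(1/4) + (1/8)·log₂(1/8)]
  = 0.5000 + 0.5306 + 0.5000 + 0.3750
  = 1.9056 bits

I(A;B) = H(A) + H(B) - H(A,B)
  = 0.9544 + 1.0000 - 1.9056
  = 0.0488 bits

min(H(A), H(B)) = min(0.9544, 1.0000) = 0.9544 bits
Since 0.0488 ≤ 0.9544, the bound is satisfied ✓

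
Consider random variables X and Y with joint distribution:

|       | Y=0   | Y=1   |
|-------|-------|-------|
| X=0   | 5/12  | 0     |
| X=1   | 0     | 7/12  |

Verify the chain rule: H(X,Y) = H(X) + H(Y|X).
Left side:
H(X,Y) = -[(5/12)·log₂(5/12) + (7/12)·log₂(7/12)]
  = 0.5263 + 0.4536
  = 0.9799 bits

Right side:
Marginal P(X) (row sums):
  P(X=0) = 5/12 + 0 = 5/12
  P(X=1) = 0 + 7/12 = 7/12
H(X) = -[(5/12)·log₂(5/12) + (7/12)·log₂(7/12)]
  = 0.5263 + 0.4536
  = 0.9799 bits
H(Y|X) = -Σ P(X,Y)·log₂ P(Y|X), where P(Y|X) = P(X,Y) / P(X)
  (cells with P(X,Y) = 0 contribute 0)
  (X=0,Y=0): P(Y|X) = (5/12)/(5/12) = 1;  -(5/12)·log₂(1) = 0.0000
  (X=1,Y=1): P(Y|X) = (7/12)/(7/12) = 1;  -(7/12)·log₂(1) = 0.0000
H(Y|X) = 0.0000 + 0.0000
  = 0.0000 bits
H(X) + H(Y|X) = 0.9799 + 0.0000 = 0.9799 bits

Both sides equal 0.9799 bits, so the chain rule holds ✓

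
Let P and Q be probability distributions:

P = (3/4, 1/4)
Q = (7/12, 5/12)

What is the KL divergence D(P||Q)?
D(P||Q) = Σ P(i) log₂(P(i)/Q(i))
  i=0: (3/4) × log₂((3/4)/(7/12)) = (3/4) × log₂(9/7) = 0.2719
  i=1: (1/4) × log₂((1/4)/(5/12)) = (1/4) × log₂(3/5) = -0.1842
D(P||Q) = 0.2719 - 0.1842
  = 0.0877 bits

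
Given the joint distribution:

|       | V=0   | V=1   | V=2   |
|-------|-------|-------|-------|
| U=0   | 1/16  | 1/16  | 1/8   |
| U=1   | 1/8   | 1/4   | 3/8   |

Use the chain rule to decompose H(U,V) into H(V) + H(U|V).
By the chain rule: H(U,V) = H(V) + H(U|V)

Marginal P(V) (column sums):
  P(V=0) = 1/16 + 1/8 = 3/16
  P(V=1) = 1/16 + 1/4 = 5/16
  P(V=2) = 1/8 + 3/8 = 1/2
H(V) = -[(3/16)·log₂(3/16) + (5/16)·log₂(5/16) + (1/2)·log₂(1/2)]
  = 0.4528 + 0.5244 + 0.5000
  = 1.4772 bits
H(U|V) = -Σ P(U,V)·log₂ P(U|V), where P(U|V) = P(U,V) / P(V)
  (U=0,V=0): P(U|V) = (1/16)/(3/16) = 1/3;  -(1/16)·log₂(1/3) = 0.0991
  (U=0,V=1): P(U|V) = (1/16)/(5/16) = 1/5;  -(1/16)·log₂(1/5) = 0.1451
  (U=0,V=2): P(U|V) = (1/8)/(1/2) = 1/4;  -(1/8)·log₂(1/4) = 0.2500
  (U=1,V=0): P(U|V) = (1/8)/(3/16) = 2/3;  -(1/8)·log₂(2/3) = 0.0731
  (U=1,V=1): P(U|V) = (1/4)/(5/16) = 4/5;  -(1/4)·log₂(4/5) = 0.0805
  (U=1,V=2): P(U|V) = (3/8)/(1/2) = 3/4;  -(3/8)·log₂(3/4) = 0.1556
H(U|V) = 0.0991 + 0.1451 + 0.2500 + 0.0731 + 0.0805 + 0.1556
  = 0.8034 bits

H(U,V) = H(V) + H(U|V) = 1.4772 + 0.8034 = 2.2806 bits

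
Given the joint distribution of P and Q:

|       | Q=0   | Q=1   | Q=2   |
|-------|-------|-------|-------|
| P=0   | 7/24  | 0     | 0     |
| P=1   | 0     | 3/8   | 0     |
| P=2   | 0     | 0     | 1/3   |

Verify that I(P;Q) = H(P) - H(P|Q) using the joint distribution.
Left side, from I(P;Q) = H(P) + H(Q) - H(P,Q):
Marginal P(P) (row sums):
  P(P=0) = 7/24 + 0 + 0 = 7/24
  P(P=1) = 0 + 3/8 + 0 = 3/8
  P(P=2) = 0 + 0 + 1/3 = 1/3
Marginal P(Q) (column sums):
  P(Q=0) = 7/24 + 0 + 0 = 7/24
  P(Q=1) = 0 + 3/8 + 0 = 3/8
  P(Q=2) = 0 + 0 + 1/3 = 1/3

H(P) = -[(7/24)·log₂(7/24) + (3/8)·log₂(3/8) + (1/3)·log₂(1/3)]
  = 0.5185 + 0.5306 + 0.5283
  = 1.5774 bits
H(Q) = -[(7/24)·log₂(7/24) + (3/8)·log₂(3/8) + (1/3)·log₂(1/3)]
  = 0.5185 + 0.5306 + 0.5283
  = 1.5774 bits
H(P,Q) = -[(7/24)·log₂(7/24) + (3/8)·log₂(3/8) + (1/3)·log₂(1/3)]
  = 0.5185 + 0.5306 + 0.5283
  = 1.5774 bits

I(P;Q) = H(P) + H(Q) - H(P,Q)
  = 1.5774 + 1.5774 - 1.5774
  = 1.5774 bits

Right side, with H(P|Q) computed directly from the conditional probabilities:
H(P|Q) = -Σ P(P,Q)·log₂ P(P|Q), where P(P|Q) = P(P,Q) / P(Q)
  (cells with P(P,Q) = 0 contribute 0)
  (P=0,Q=0): P(P|Q) = (7/24)/(7/24) = 1;  -(7/24)·log₂(1) = 0.0000
  (P=1,Q=1): P(P|Q) = (3/8)/(3/8) = 1;  -(3/8)·log₂(1) = 0.0000
  (P=2,Q=2): P(P|Q) = (1/3)/(1/3) = 1;  -(1/3)·log₂(1) = 0.0000
H(P|Q) = 0.0000 + 0.0000 + 0.0000
  = 0.0000 bits
H(P) - H(P|Q) = 1.5774 - 0.0000 = 1.5774 bits

Both sides equal 1.5774 bits, so I(P;Q) = H(P) - H(P|Q) ✓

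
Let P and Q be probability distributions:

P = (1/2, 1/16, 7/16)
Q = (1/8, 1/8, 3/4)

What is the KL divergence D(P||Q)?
D(P||Q) = Σ P(i) log₂(P(i)/Q(i))
  i=0: (1/2) × log₂((1/2)/(1/8)) = (1/2) × log₂(4) = 1.0000
  i=1: (1/16) × log₂((1/16)/(1/8)) = (1/16) × log₂(1/2) = -0.0625
  i=2: (7/16) × log₂((7/16)/(3/4)) = (7/16) × log₂(7/12) = -0.3402
D(P||Q) = 1.0000 - 0.0625 - 0.3402
  = 0.5973 bits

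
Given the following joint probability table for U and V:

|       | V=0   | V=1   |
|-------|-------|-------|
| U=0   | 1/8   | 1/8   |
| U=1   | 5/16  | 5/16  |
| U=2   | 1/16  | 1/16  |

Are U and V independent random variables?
Marginal P(U) (row sums):
  P(U=0) = 1/8 + 1/8 = 1/4
  P(U=1) = 5/16 + 5/16 = 5/8
  P(U=2) = 1/16 + 1/16 = 1/8
Marginal P(V) (column sums):
  P(V=0) = 1/8 + 5/16 + 1/16 = 1/2
  P(V=1) = 1/8 + 5/16 + 1/16 = 1/2

U and V are independent iff P(U=i,V=j) = P(U=i)·P(V=j) for every cell.
  P(U=0)·P(V=0) = 1/4 × 1/2 = 1/8 = P(U=0,V=0) ✓
  P(U=0)·P(V=1) = 1/4 × 1/2 = 1/8 = P(U=0,V=1) ✓
  P(U=1)·P(V=0) = 5/8 × 1/2 = 5/16 = P(U=1,V=0) ✓
  P(U=1)·P(V=1) = 5/8 × 1/2 = 5/16 = P(U=1,V=1) ✓
  P(U=2)·P(V=0) = 1/8 × 1/2 = 1/16 = P(U=2,V=0) ✓
  P(U=2)·P(V=1) = 1/8 × 1/2 = 1/16 = P(U=2,V=1) ✓

Yes, U and V are independent: every cell factors, so I(U;V) = 0 bits.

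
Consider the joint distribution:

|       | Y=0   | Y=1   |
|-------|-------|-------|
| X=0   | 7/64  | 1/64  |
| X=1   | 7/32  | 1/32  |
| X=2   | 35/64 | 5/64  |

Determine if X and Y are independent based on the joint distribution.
Marginal P(X) (row sums):
  P(X=0) = 7/64 + 1/64 = 1/8
  P(X=1) = 7/32 + 1/32 = 1/4
  P(X=2) = 35/64 + 5/64 = 5/8
Marginal P(Y) (column sums):
  P(Y=0) = 7/64 + 7/32 + 35/64 = 7/8
  P(Y=1) = 1/64 + 1/32 + 5/64 = 1/8

X and Y are independent iff P(X=i,Y=j) = P(X=i)·P(Y=j) for every cell.
  P(X=0)·P(Y=0) = 1/8 × 7/8 = 7/64 = P(X=0,Y=0) ✓
  P(X=0)·P(Y=1) = 1/8 × 1/8 = 1/64 = P(X=0,Y=1) ✓
  P(X=1)·P(Y=0) = 1/4 × 7/8 = 7/32 = P(X=1,Y=0) ✓
  P(X=1)·P(Y=1) = 1/4 × 1/8 = 1/32 = P(X=1,Y=1) ✓
  P(X=2)·P(Y=0) = 5/8 × 7/8 = 35/64 = P(X=2,Y=0) ✓
  P(X=2)·P(Y=1) = 5/8 × 1/8 = 5/64 = P(X=2,Y=1) ✓

Yes, X and Y are independent: every cell factors, so I(X;Y) = 0 bits.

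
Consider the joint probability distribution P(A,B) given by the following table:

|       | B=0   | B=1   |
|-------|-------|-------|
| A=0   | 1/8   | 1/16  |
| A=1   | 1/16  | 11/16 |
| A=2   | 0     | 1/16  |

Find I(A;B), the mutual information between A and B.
Marginal P(A) (row sums):
  P(A=0) = 1/8 + 1/16 = 3/16
  P(A=1) = 1/16 + 11/16 = 3/4
  P(A=2) = 0 + 1/16 = 1/16
Marginal P(B) (column sums):
  P(B=0) = 1/8 + 1/16 + 0 = 3/16
  P(B=1) = 1/16 + 11/16 + 1/16 = 13/16

H(A) = -[(3/16)·log₂(3/16) + (3/4)·log₂(3/4) + (1/16)·log₂(1/16)]
  = 0.4528 + 0.3113 + 0.2500
  = 1.0141 bits
H(B) = -[(3/16)·log₂(3/16) + (13/16)·log₂(13/16)]
  = 0.4528 + 0.2434
  = 0.6962 bits
H(A,B) = -[(1/8)·log₂(1/8) + (1/16)·log₂(1/16) + (1/16)·log₂(1/16) + (11/16)·log₂(11/16) + (1/16)·log₂(1/16)]
  = 0.3750 + 0.2500 + 0.2500 + 0.3716 + 0.2500
  = 1.4966 bits

I(A;B) = H(A) + H(B) - H(A,B)
  = 1.0141 + 0.6962 - 1.4966
  = 0.2137 bits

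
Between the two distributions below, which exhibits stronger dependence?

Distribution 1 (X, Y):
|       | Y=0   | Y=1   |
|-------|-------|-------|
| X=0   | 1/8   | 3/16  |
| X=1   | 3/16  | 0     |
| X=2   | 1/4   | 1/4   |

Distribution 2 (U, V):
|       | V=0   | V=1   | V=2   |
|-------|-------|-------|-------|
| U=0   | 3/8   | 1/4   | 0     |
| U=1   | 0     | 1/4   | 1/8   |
Distribution 1 (X, Y):
Marginal P(X) (row sums):
  P(X=0) = 1/8 + 3/16 = 5/16
  P(X=1) = 3/16 + 0 = 3/16
  P(X=2) = 1/4 + 1/4 = 1/2
Marginal P(Y) (column sums):
  P(Y=0) = 1/8 + 3/16 + 1/4 = 9/16
  P(Y=1) = 3/16 + 0 + 1/4 = 7/16

H(X) = -[(5/16)·log₂(5/16) + (3/16)·log₂(3/16) + (1/2)·log₂(1/2)]
  = 0.5244 + 0.4528 + 0.5000
  = 1.4772 bits
H(Y) = -[(9/16)·log₂(9/16) + (7/16)·log₂(7/16)]
  = 0.4669 + 0.5218
  = 0.9887 bits
H(X,Y) = -[(1/8)·log₂(1/8) + (3/16)·log₂(3/16) + (3/16)·log₂(3/16) + (1/4)·log₂(1/4) + (1/4)·log₂(1/4)]
  = 0.3750 + 0.4528 + 0.4528 + 0.5000 + 0.5000
  = 2.2806 bits

I(X;Y) = H(X) + H(Y) - H(X,Y)
  = 1.4772 + 0.9887 - 2.2806
  = 0.1853 bits

Distribution 2 (U, V):
Marginal P(U) (row sums):
  P(U=0) = 3/8 + 1/4 + 0 = 5/8
  P(U=1) = 0 + 1/4 + 1/8 = 3/8
Marginal P(V) (column sums):
  P(V=0) = 3/8 + 0 = 3/8
  P(V=1) = 1/4 + 1/4 = 1/2
  P(V=2) = 0 + 1/8 = 1/8

H(U) = -[(5/8)·log₂(5/8) + (3/8)·log₂(3/8)]
  = 0.4238 + 0.5306
  = 0.9544 bits
H(V) = -[(3/8)·log₂(3/8) + (1/2)·log₂(1/2) + (1/8)·log₂(1/8)]
  = 0.5306 + 0.5000 + 0.3750
  = 1.4056 bits
H(U,V) = -[(3/8)·log₂(3/8) + (1/4)·log₂(1/4) + (1/4)·log₂(1/4) + (1/8)·log₂(1/8)]
  = 0.5306 + 0.5000 + 0.5000 + 0.3750
  = 1.9056 bits

I(U;V) = H(U) + H(V) - H(U,V)
  = 0.9544 + 1.4056 - 1.9056
  = 0.4544 bits

I(U;V) = 0.4544 bits > I(X;Y) = 0.1853 bits, so (U, V) has the higher mutual information (stronger dependence).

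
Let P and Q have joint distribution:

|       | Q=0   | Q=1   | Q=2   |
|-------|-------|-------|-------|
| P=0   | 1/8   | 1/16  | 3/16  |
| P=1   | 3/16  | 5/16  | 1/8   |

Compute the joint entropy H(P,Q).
H(P,Q) = -Σ P(P,Q) log₂ P(P,Q), summed over the non-zero cells:
H(P,Q) = -[(1/8)·log₂(1/8) + (1/16)·log₂(1/16) + (3/16)·log₂(3/16) + (3/16)·log₂(3/16) + (5/16)·log₂(5/16) + (1/8)·log₂(1/8)]
  = 0.3750 + 0.2500 + 0.4528 + 0.4528 + 0.5244 + 0.3750
  = 2.4300 bits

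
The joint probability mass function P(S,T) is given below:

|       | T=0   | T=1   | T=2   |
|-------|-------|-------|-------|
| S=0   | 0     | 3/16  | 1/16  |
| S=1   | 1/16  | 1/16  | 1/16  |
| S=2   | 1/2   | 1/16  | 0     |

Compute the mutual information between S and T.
Marginal P(S) (row sums):
  P(S=0) = 0 + 3/16 + 1/16 = 1/4
  P(S=1) = 1/16 + 1/16 + 1/16 = 3/16
  P(S=2) = 1/2 + 1/16 + 0 = 9/16
Marginal P(T) (column sums):
  P(T=0) = 0 + 1/16 + 1/2 = 9/16
  P(T=1) = 3/16 + 1/16 + 1/16 = 5/16
  P(T=2) = 1/16 + 1/16 + 0 = 1/8

H(S) = -[(1/4)·log₂(1/4) + (3/16)·log₂(3/16) + (9/16)·log₂(9/16)]
  = 0.5000 + 0.4528 + 0.4669
  = 1.4197 bits
H(T) = -[(9/16)·log₂(9/16) + (5/16)·log₂(5/16) + (1/8)·log₂(1/8)]
  = 0.4669 + 0.5244 + 0.3750
  = 1.3663 bits
H(S,T) = -[(3/16)·log₂(3/16) + (1/16)·log₂(1/16) + (1/16)·log₂(1/16) + (1/16)·log₂(1/16) + (1/16)·log₂(1/16) + (1/2)·log₂(1/2) + (1/16)·log₂(1/16)]
  = 0.4528 + 0.2500 + 0.2500 + 0.2500 + 0.2500 + 0.5000 + 0.2500
  = 2.2028 bits

I(S;T) = H(S) + H(T) - H(S,T)
  = 1.4197 + 1.3663 - 2.2028
  = 0.5832 bits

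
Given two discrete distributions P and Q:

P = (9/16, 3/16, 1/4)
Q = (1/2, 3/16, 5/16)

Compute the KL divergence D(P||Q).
D(P||Q) = Σ P(i) log₂(P(i)/Q(i))
  i=0: (9/16) × log₂((9/16)/(1/2)) = (9/16) × log₂(9/8) = 0.0956
  i=1: (3/16) × log₂((3/16)/(3/16)) = (3/16) × log₂(1) = 0.0000
  i=2: (1/4) × log₂((1/4)/(5/16)) = (1/4) × log₂(4/5) = -0.0805
D(P||Q) = 0.0956 + 0.0000 - 0.0805
  = 0.0151 bits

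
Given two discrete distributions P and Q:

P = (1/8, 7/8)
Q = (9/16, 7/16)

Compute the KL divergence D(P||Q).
D(P||Q) = Σ P(i) log₂(P(i)/Q(i))
  i=0: (1/8) × log₂((1/8)/(9/16)) = (1/8) × log₂(2/9) = -0.2712
  i=1: (7/8) × log₂((7/8)/(7/16)) = (7/8) × log₂(2) = 0.8750
D(P||Q) = -0.2712 + 0.8750
  = 0.6038 bits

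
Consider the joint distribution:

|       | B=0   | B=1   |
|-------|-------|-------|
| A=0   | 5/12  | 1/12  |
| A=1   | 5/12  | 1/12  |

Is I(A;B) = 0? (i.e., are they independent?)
Marginal P(A) (row sums):
  P(A=0) = 5/12 + 1/12 = 1/2
  P(A=1) = 5/12 + 1/12 = 1/2
Marginal P(B) (column sums):
  P(B=0) = 5/12 + 5/12 = 5/6
  P(B=1) = 1/12 + 1/12 = 1/6

A and B are independent iff P(A=i,B=j) = P(A=i)·P(B=j) for every cell.
  P(A=0)·P(B=0) = 1/2 × 5/6 = 5/12 = P(A=0,B=0) ✓
  P(A=0)·P(B=1) = 1/2 × 1/6 = 1/12 = P(A=0,B=1) ✓
  P(A=1)·P(B=0) = 1/2 × 5/6 = 5/12 = P(A=1,B=0) ✓
  P(A=1)·P(B=1) = 1/2 × 1/6 = 1/12 = P(A=1,B=1) ✓

Yes, A and B are independent: every cell factors, so I(A;B) = 0 bits.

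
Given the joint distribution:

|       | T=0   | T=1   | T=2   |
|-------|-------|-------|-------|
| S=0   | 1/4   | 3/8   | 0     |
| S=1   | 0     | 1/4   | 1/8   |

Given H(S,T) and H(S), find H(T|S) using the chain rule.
From the chain rule: H(S,T) = H(S) + H(T|S)
Therefore: H(T|S) = H(S,T) - H(S)

H(S,T) = -[(1/4)·log₂(1/4) + (3/8)·log₂(3/8) + (1/4)·log₂(1/4) + (1/8)·log₂(1/8)]
  = 0.5000 + 0.5306 + 0.5000 + 0.3750
  = 1.9056 bits
Marginal P(S) (row sums):
  P(S=0) = 1/4 + 3/8 + 0 = 5/8
  P(S=1) = 0 + 1/4 + 1/8 = 3/8
H(S) = -[(5/8)·log₂(5/8) + (3/8)·log₂(3/8)]
  = 0.4238 + 0.5306
  = 0.9544 bits

H(T|S) = 1.9056 - 0.9544 = 0.9512 bits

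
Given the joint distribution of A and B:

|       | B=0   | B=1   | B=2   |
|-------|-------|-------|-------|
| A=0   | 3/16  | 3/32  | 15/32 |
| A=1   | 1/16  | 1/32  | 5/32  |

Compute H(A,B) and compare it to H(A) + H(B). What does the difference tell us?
Marginal P(A) (row sums):
  P(A=0) = 3/16 + 3/32 + 15/32 = 3/4
  P(A=1) = 1/16 + 1/32 + 5/32 = 1/4
Marginal P(B) (column sums):
  P(B=0) = 3/16 + 1/16 = 1/4
  P(B=1) = 3/32 + 1/32 = 1/8
  P(B=2) = 15/32 + 5/32 = 5/8

H(A,B) = -[(3/16)·log₂(3/16) + (3/32)·log₂(3/32) + (15/32)·log₂(15/32) + (1/16)·log₂(1/16) + (1/32)·log₂(1/32) + (5/32)·log₂(5/32)]
  = 0.4528 + 0.3202 + 0.5124 + 0.2500 + 0.1563 + 0.4184
  = 2.1101 bits
H(A) = -[(3/4)·log₂(3/4) + (1/4)·log₂(1/4)]
  = 0.3113 + 0.5000
  = 0.8113 bits
H(B) = -[(1/4)·log₂(1/4) + (1/8)·log₂(1/8) + (5/8)·log₂(5/8)]
  = 0.5000 + 0.3750 + 0.4238
  = 1.2988 bits

H(A) + H(B) = 0.8113 + 1.2988 = 2.1101 bits
Difference: H(A) + H(B) - H(A,B) = 2.1101 - 2.1101 = 0.0000 bits = I(A;B)

The difference is the mutual information; it is 0 here, so A and B are independent (the joint entropy equals the sum of the marginal entropies).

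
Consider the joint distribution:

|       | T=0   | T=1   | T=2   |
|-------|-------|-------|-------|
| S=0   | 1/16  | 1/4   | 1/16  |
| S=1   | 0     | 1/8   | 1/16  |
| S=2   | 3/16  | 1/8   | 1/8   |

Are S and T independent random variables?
Marginal P(S) (row sums):
  P(S=0) = 1/16 + 1/4 + 1/16 = 3/8
  P(S=1) = 0 + 1/8 + 1/16 = 3/16
  P(S=2) = 3/16 + 1/8 + 1/8 = 7/16
Marginal P(T) (column sums):
  P(T=0) = 1/16 + 0 + 3/16 = 1/4
  P(T=1) = 1/4 + 1/8 + 1/8 = 1/2
  P(T=2) = 1/16 + 1/16 + 1/8 = 1/4

S and T are independent iff P(S=i,T=j) = P(S=i)·P(T=j) for every cell.
  P(S=0)·P(T=0) = 3/8 × 1/4 = 3/32, but P(S=0,T=0) = 1/16 ✗

No, S and T are not independent. Quantitatively, I(S;T) > 0:

H(S) = -[(3/8)·log₂(3/8) + (3/16)·log₂(3/16) + (7/16)·log₂(7/16)]
  = 0.5306 + 0.4528 + 0.5218
  = 1.5052 bits
H(T) = -[(1/4)·log₂(1/4) + (1/2)·log₂(1/2) + (1/4)·log₂(1/4)]
  = 0.5000 + 0.5000 + 0.5000
  = 1.5000 bits
H(S,T) = -[(1/16)·log₂(1/16) + (1/4)·log₂(1/4) + (1/16)·log₂(1/16) + (1/8)·log₂(1/8) + (1/16)·log₂(1/16) + (3/16)·log₂(3/16) + (1/8)·log₂(1/8) + (1/8)·log₂(1/8)]
  = 0.2500 + 0.5000 + 0.2500 + 0.3750 + 0.2500 + 0.4528 + 0.3750 + 0.3750
  = 2.8278 bits
I(S;T) = H(S) + H(T) - H(S,T) = 1.5052 + 1.5000 - 2.8278 = 0.1774 bits > 0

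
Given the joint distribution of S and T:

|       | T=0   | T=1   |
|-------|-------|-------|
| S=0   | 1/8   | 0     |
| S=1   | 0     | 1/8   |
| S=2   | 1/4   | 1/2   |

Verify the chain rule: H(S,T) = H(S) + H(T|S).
Left side:
H(S,T) = -[(1/8)·log₂(1/8) + (1/8)·log₂(1/8) + (1/4)·log₂(1/4) + (1/2)·log₂(1/2)]
  = 0.3750 + 0.3750 + 0.5000 + 0.5000
  = 1.7500 bits

Right side:
Marginal P(S) (row sums):
  P(S=0) = 1/8 + 0 = 1/8
  P(S=1) = 0 + 1/8 = 1/8
  P(S=2) = 1/4 + 1/2 = 3/4
H(S) = -[(1/8)·log₂(1/8) + (1/8)·log₂(1/8) + (3/4)·log₂(3/4)]
  = 0.3750 + 0.3750 + 0.3113
  = 1.0613 bits
H(T|S) = -Σ P(S,T)·log₂ P(T|S), where P(T|S) = P(S,T) / P(S)
  (cells with P(S,T) = 0 contribute 0)
  (S=0,T=0): P(T|S) = (1/8)/(1/8) = 1;  -(1/8)·log₂(1) = 0.0000
  (S=1,T=1): P(T|S) = (1/8)/(1/8) = 1;  -(1/8)·log₂(1) = 0.0000
  (S=2,T=0): P(T|S) = (1/4)/(3/4) = 1/3;  -(1/4)·log₂(1/3) = 0.3962
  (S=2,T=1): P(T|S) = (1/2)/(3/4) = 2/3;  -(1/2)·log₂(2/3) = 0.2925
H(T|S) = 0.0000 + 0.0000 + 0.3962 + 0.2925
  = 0.6887 bits
H(S) + H(T|S) = 1.0613 + 0.6887 = 1.7500 bits

Both sides equal 1.7500 bits, so the chain rule holds ✓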